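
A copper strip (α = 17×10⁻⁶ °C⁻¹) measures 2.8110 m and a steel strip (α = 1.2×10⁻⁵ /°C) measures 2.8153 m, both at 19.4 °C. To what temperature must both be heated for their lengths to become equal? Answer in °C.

L₁(1 + α₁ΔT) = L₂(1 + α₂ΔT) ⇒ ΔT = (L₂ − L₁)/(α₁L₁ − α₂L₂)
L₂ − L₁ = 2.8153 − 2.8110 = 4.30×10⁻³ m
α₁L₁ − α₂L₂ = 17×10⁻⁶×2.8110 − 1.2×10⁻⁵×2.8153 = 1.40034×10⁻⁵ m/K
ΔT = 4.30×10⁻³ / 1.40034×10⁻⁵ = 307.068 K
T = 19.4 + 307.068 = 326.468 °C

T = 326.5 °C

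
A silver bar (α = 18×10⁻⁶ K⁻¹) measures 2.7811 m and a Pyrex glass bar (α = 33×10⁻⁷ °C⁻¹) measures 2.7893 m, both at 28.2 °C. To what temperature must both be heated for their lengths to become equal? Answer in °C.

T = 228.9 °C

Equal length when α₁L₁ΔT − α₂L₂ΔT = L₂ − L₁ = 8.20×10⁻³ m
α₁L₁ = 5.00598×10⁻⁵, α₂L₂ = 9.20469×10⁻⁶ → Δ(αL) = 4.085511×10⁻⁵ m/K
ΔT = 8.20×10⁻³ / 4.085511×10⁻⁵ = 200.709 K, so T = 28.2 + 200.709 = 228.909 °C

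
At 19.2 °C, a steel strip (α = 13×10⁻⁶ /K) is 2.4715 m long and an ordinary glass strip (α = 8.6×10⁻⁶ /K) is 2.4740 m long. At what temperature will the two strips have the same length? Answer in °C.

L₁(1 + α₁ΔT) = L₂(1 + α₂ΔT) ⇒ ΔT = (L₂ − L₁)/(α₁L₁ − α₂L₂)
L₂ − L₁ = 2.4740 − 2.4715 = 2.50×10⁻³ m
α₁L₁ − α₂L₂ = 13×10⁻⁶×2.4715 − 8.6×10⁻⁶×2.4740 = 1.08531×10⁻⁵ m/K
ΔT = 2.50×10⁻³ / 1.08531×10⁻⁵ = 230.349 K
T = 19.2 + 230.349 = 249.549 °C

T = 249.5 °C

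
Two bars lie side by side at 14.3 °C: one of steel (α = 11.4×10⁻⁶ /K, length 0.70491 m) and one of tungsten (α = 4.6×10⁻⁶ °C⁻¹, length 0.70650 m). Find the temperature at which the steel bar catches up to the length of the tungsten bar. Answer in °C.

L₁(1 + α₁ΔT) = L₂(1 + α₂ΔT) ⇒ ΔT = (L₂ − L₁)/(α₁L₁ − α₂L₂)
L₂ − L₁ = 0.70650 − 0.70491 = 1.59×10⁻³ m
α₁L₁ − α₂L₂ = 11.4×10⁻⁶×0.70491 − 4.6×10⁻⁶×0.70650 = 4.786074×10⁻⁶ m/K
ΔT = 1.59×10⁻³ / 4.786074×10⁻⁶ = 332.214 K
T = 14.3 + 332.214 = 346.514 °C

T = 346.5 °C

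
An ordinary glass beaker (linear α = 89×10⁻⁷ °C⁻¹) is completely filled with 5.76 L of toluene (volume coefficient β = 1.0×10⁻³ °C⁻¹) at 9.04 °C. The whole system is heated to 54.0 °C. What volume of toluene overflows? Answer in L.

The beaker also expands: β_container ≈ 3α = 2.67×10⁻⁵ /K
Net overflow = V₀(β_liq − 3α_cont)ΔT
β − 3α = 1.00×10⁻³ − 2.67×10⁻⁵ = 9.733×10⁻⁴ /K; ΔT = 44.96 K
ΔV = 5.76 × 9.733×10⁻⁴ × 44.96 = 0.252 L

0.252 L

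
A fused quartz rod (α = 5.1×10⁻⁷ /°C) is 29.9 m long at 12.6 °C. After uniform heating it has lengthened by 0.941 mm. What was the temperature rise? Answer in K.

ΔT = 61.7 K

ΔL = αL₀ΔT ⇒ ΔT = ΔL / (αL₀)
ΔT = 0.941×10⁻³ m / (5.1×10⁻⁷ × 29.9 m) = 61.709 K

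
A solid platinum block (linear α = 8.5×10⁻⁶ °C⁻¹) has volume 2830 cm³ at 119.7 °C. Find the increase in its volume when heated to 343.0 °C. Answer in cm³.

Isotropic solid: β ≈ 3α = 2.5×10⁻⁵ /K; ΔT = 223.3 K
ΔV = 3αV₀ΔT = 3(8.5×10⁻⁶)(2830)(223.3) = 16.1 cm³

ΔV = 16.1 cm³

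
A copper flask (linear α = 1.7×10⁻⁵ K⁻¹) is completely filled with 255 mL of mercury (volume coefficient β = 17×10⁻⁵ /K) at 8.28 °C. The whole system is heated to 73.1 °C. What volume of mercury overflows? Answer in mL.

The flask also expands: β_container ≈ 3α = 5.1×10⁻⁵ /K
Net overflow = V₀(β_liq − 3α_cont)ΔT
β − 3α = 1.70×10⁻⁴ − 5.1×10⁻⁵ = 1.19×10⁻⁴ /K; ΔT = 64.82 K
ΔV = 255 × 1.19×10⁻⁴ × 64.82 = 1.97 mL

1.97 mL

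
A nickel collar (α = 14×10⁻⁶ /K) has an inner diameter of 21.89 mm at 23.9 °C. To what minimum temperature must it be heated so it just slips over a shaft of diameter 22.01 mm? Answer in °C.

Required Δd = 22.01 − 21.89 = 0.12 mm
Δd = αd₀ΔT ⇒ ΔT = Δd/(αd₀) = 0.12 / (14×10⁻⁶ × 21.89) = 391.57 K
T_min = 23.9 + 391.57 = 415.47 °C

T = 415 °C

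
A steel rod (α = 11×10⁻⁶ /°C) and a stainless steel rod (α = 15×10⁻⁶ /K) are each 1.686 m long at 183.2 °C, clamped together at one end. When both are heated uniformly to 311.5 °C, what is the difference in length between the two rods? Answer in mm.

ΔT = 128.3 K
steel: ΔL = 11×10⁻⁶ × 1.686 m × 128.3 = 2.3795×10⁻³ m = 2.3795 mm
stainless steel: ΔL = 15×10⁻⁶ × 1.686 m × 128.3 = 3.2447×10⁻³ m = 3.2447 mm
difference = 3.2447 − 2.3795 = 0.8652 mm

0.865 mm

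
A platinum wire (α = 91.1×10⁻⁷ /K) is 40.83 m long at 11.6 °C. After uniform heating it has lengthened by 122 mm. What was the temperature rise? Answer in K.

ΔL = αL₀ΔT ⇒ ΔT = ΔL / (αL₀)
ΔT = 122×10⁻³ m / (91.1×10⁻⁷ × 40.83 m) = 327.99 K

ΔT = 328 K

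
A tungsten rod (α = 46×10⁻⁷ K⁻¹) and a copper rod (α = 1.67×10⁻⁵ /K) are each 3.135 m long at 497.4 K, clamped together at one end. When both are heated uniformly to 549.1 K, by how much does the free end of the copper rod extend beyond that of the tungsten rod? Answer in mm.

1.96 mm

ΔT = 51.7 K
tungsten: ΔL = 46×10⁻⁷ × 3.135 m × 51.7 = 7.4557×10⁻⁴ m = 0.74557 mm
copper: ΔL = 1.67×10⁻⁵ × 3.135 m × 51.7 = 2.7067×10⁻³ m = 2.7067 mm
difference = 2.7067 − 0.74557 = 1.96113 mm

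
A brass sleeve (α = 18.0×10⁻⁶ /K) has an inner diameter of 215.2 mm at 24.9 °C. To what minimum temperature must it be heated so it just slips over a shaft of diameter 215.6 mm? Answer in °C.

T = 128 °C

Required Δd = 215.6 − 215.2 = 0.4 mm
Δd = αd₀ΔT ⇒ ΔT = Δd/(αd₀) = 0.4 / (18.0×10⁻⁶ × 215.2) = 103.26 K
T_min = 24.9 + 103.26 = 128.16 °C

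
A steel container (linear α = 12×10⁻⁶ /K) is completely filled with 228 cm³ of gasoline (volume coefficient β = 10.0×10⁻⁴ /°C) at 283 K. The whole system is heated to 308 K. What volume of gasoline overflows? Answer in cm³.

The container also expands: β_container ≈ 3α = 3.6×10⁻⁵ /K
Net overflow = V₀(β_liq − 3α_cont)ΔT
β − 3α = 1.00×10⁻³ − 3.6×10⁻⁵ = 9.64×10⁻⁴ /K; ΔT = 25 K
ΔV = 228 × 9.64×10⁻⁴ × 25 = 5.49 cm³

5.49 cm³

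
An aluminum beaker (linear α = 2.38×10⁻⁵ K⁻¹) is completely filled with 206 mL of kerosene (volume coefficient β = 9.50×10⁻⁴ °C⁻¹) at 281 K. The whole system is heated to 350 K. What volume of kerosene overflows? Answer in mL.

The beaker also expands: β_container ≈ 3α = 7.14×10⁻⁵ /K
Net overflow = V₀(β_liq − 3α_cont)ΔT
β − 3α = 9.50×10⁻⁴ − 7.14×10⁻⁵ = 8.786×10⁻⁴ /K; ΔT = 69 K
ΔV = 206 × 8.786×10⁻⁴ × 69 = 12.5 mL

12.5 mL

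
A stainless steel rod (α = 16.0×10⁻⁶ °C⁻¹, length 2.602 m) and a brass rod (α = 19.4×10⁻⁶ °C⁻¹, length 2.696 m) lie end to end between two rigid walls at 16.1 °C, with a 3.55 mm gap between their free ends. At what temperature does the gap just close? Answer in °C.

T = 53.9 °C

α₁L₁ = 4.1632×10⁻⁵ m/K, α₂L₂ = 5.23024×10⁻⁵ m/K → total 9.39344×10⁻⁵ m/K
ΔT = g/(α₁L₁+α₂L₂) = 3.55×10⁻³ / 9.39344×10⁻⁵ = 37.792 K
T = 16.1 + 37.792 = 53.892 °C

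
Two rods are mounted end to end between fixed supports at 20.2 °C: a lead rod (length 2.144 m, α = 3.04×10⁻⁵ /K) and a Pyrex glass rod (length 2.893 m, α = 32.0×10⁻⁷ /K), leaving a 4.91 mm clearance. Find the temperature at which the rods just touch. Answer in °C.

α₁L₁ = 6.51776×10⁻⁵ m/K, α₂L₂ = 9.2576×10⁻⁶ m/K → total 7.44352×10⁻⁵ m/K
ΔT = g/(α₁L₁+α₂L₂) = 4.91×10⁻³ / 7.44352×10⁻⁵ = 65.963 K
T = 20.2 + 65.963 = 86.163 °C

T = 86.2 °C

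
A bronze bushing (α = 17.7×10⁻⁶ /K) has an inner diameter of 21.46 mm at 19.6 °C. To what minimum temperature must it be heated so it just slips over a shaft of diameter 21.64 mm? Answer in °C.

T = 493 °C

Required Δd = 21.64 − 21.46 = 0.18 mm
Δd = αd₀ΔT ⇒ ΔT = Δd/(αd₀) = 0.18 / (17.7×10⁻⁶ × 21.46) = 473.88 K
T_min = 19.6 + 473.88 = 493.48 °C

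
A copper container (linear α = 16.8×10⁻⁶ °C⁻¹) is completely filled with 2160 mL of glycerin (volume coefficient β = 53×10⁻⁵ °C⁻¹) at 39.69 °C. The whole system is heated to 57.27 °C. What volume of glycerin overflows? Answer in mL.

18.2 mL

The container also expands: β_container ≈ 3α = 5.04×10⁻⁵ /K
Net overflow = V₀(β_liq − 3α_cont)ΔT
β − 3α = 5.30×10⁻⁴ − 5.04×10⁻⁵ = 4.796×10⁻⁴ /K; ΔT = 17.58 K
ΔV = 2160 × 4.796×10⁻⁴ × 17.58 = 18.2 mL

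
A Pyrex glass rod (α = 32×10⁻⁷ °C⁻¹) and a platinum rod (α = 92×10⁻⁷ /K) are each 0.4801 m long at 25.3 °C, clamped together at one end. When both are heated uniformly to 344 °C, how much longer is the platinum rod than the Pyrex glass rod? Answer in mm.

0.918 mm

ΔT = 318.7 K
Pyrex glass: ΔL = 32×10⁻⁷ × 0.4801 m × 318.7 = 4.8963×10⁻⁴ m = 0.48963 mm
platinum: ΔL = 92×10⁻⁷ × 0.4801 m × 318.7 = 1.4077×10⁻³ m = 1.4077 mm
difference = 1.4077 − 0.48963 = 0.91807 mm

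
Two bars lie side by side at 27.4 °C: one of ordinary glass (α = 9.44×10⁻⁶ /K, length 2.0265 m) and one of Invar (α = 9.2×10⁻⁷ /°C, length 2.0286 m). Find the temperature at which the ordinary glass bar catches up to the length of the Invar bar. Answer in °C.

T = 149.0 °C

L₁(1 + α₁ΔT) = L₂(1 + α₂ΔT) ⇒ ΔT = (L₂ − L₁)/(α₁L₁ − α₂L₂)
L₂ − L₁ = 2.0286 − 2.0265 = 2.10×10⁻³ m
α₁L₁ − α₂L₂ = 9.44×10⁻⁶×2.0265 − 9.2×10⁻⁷×2.0286 = 1.7263848×10⁻⁵ m/K
ΔT = 2.10×10⁻³ / 1.7263848×10⁻⁵ = 121.641 K
T = 27.4 + 121.641 = 149.041 °C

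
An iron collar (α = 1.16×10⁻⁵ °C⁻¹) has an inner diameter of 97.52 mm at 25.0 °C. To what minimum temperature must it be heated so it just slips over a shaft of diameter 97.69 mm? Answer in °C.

T = 175 °C

Required Δd = 97.69 − 97.52 = 0.17 mm
Δd = αd₀ΔT ⇒ ΔT = Δd/(αd₀) = 0.17 / (1.16×10⁻⁵ × 97.52) = 150.28 K
T_min = 25.0 + 150.28 = 175.28 °C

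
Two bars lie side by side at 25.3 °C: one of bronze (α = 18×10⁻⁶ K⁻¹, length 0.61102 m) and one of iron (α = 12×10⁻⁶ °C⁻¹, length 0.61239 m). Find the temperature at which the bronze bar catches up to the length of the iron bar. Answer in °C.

T = 400.7 °C

L₁(1 + α₁ΔT) = L₂(1 + α₂ΔT) ⇒ ΔT = (L₂ − L₁)/(α₁L₁ − α₂L₂)
L₂ − L₁ = 0.61239 − 0.61102 = 1.37×10⁻³ m
α₁L₁ − α₂L₂ = 18×10⁻⁶×0.61102 − 12×10⁻⁶×0.61239 = 3.64968×10⁻⁶ m/K
ΔT = 1.37×10⁻³ / 3.64968×10⁻⁶ = 375.375 K
T = 25.3 + 375.375 = 400.675 °C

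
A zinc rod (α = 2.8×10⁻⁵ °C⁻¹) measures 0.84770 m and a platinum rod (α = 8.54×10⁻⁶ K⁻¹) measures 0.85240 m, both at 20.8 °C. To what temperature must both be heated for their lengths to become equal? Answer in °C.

L₁(1 + α₁ΔT) = L₂(1 + α₂ΔT) ⇒ ΔT = (L₂ − L₁)/(α₁L₁ − α₂L₂)
L₂ − L₁ = 0.85240 − 0.84770 = 4.70×10⁻³ m
α₁L₁ − α₂L₂ = 2.8×10⁻⁵×0.84770 − 8.54×10⁻⁶×0.85240 = 1.6456104×10⁻⁵ m/K
ΔT = 4.70×10⁻³ / 1.6456104×10⁻⁵ = 285.608 K
T = 20.8 + 285.608 = 306.408 °C

T = 306.4 °C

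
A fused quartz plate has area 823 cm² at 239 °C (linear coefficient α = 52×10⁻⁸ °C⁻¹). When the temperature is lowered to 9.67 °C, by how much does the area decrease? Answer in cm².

ΔA = 0.196 cm²

Area coefficient ≈ 2α; |ΔT| = 229.33 K
ΔA = 2αA₀ΔT = 2(52×10⁻⁸)(823)(229.33) = 0.196 cm²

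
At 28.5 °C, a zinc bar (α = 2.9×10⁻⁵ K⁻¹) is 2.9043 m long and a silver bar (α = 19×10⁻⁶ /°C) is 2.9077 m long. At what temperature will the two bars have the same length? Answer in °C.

T = 145.8 °C

L₁(1 + α₁ΔT) = L₂(1 + α₂ΔT) ⇒ ΔT = (L₂ − L₁)/(α₁L₁ − α₂L₂)
L₂ − L₁ = 2.9077 − 2.9043 = 3.40×10⁻³ m
α₁L₁ − α₂L₂ = 2.9×10⁻⁵×2.9043 − 19×10⁻⁶×2.9077 = 2.89784×10⁻⁵ m/K
ΔT = 3.40×10⁻³ / 2.89784×10⁻⁵ = 117.329 K
T = 28.5 + 117.329 = 145.829 °C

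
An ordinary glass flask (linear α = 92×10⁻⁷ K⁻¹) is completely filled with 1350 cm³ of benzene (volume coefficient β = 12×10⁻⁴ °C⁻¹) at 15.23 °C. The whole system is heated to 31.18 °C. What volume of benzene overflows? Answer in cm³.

25.2 cm³

The flask also expands: β_container ≈ 3α = 2.76×10⁻⁵ /K
Net overflow = V₀(β_liq − 3α_cont)ΔT
β − 3α = 1.20×10⁻³ − 2.76×10⁻⁵ = 1.1724×10⁻³ /K; ΔT = 15.95 K
ΔV = 1350 × 1.1724×10⁻³ × 15.95 = 25.2 cm³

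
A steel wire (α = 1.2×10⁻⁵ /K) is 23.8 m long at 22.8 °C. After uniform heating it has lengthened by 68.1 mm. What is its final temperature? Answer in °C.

ΔL = αL₀ΔT ⇒ ΔT = ΔL / (αL₀)
ΔT = 68.1×10⁻³ m / (1.2×10⁻⁵ × 23.8 m) = 238.45 K
T = 22.8 + 238.45 = 261.25 °C

T = 261 °C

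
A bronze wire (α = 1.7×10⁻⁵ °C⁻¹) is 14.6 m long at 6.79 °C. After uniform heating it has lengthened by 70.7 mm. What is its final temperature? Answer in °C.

T = 292 °C

ΔL = αL₀ΔT ⇒ ΔT = ΔL / (αL₀)
ΔT = 70.7×10⁻³ m / (1.7×10⁻⁵ × 14.6 m) = 284.85 K
T = 6.79 + 284.85 = 291.64 °C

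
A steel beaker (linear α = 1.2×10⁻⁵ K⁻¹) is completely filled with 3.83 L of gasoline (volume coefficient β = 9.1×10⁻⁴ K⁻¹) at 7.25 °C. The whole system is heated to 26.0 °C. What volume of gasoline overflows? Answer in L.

0.0628 L

The beaker also expands: β_container ≈ 3α = 3.6×10⁻⁵ /K
Net overflow = V₀(β_liq − 3α_cont)ΔT
β − 3α = 9.10×10⁻⁴ − 3.6×10⁻⁵ = 8.74×10⁻⁴ /K; ΔT = 18.75 K
ΔV = 3.83 × 8.74×10⁻⁴ × 18.75 = 0.0628 L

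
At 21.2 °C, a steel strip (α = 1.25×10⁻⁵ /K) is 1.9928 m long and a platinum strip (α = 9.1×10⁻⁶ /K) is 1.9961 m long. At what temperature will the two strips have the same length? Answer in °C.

T = 510.4 °C

Equal length when α₁L₁ΔT − α₂L₂ΔT = L₂ − L₁ = 3.30×10⁻³ m
α₁L₁ = 2.491×10⁻⁵, α₂L₂ = 1.816451×10⁻⁵ → Δ(αL) = 6.74549×10⁻⁶ m/K
ΔT = 3.30×10⁻³ / 6.74549×10⁻⁶ = 489.216 K, so T = 21.2 + 489.216 = 510.416 °C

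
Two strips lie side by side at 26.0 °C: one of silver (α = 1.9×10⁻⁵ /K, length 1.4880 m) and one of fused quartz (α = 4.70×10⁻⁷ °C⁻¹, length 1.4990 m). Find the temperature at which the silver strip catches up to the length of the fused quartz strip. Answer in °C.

T = 425.0 °C

Equal length when α₁L₁ΔT − α₂L₂ΔT = L₂ − L₁ = 1.10×10⁻² m
α₁L₁ = 2.8272×10⁻⁵, α₂L₂ = 7.0453×10⁻⁷ → Δ(αL) = 2.756747×10⁻⁵ m/K
ΔT = 1.10×10⁻² / 2.756747×10⁻⁵ = 399.021 K, so T = 26.0 + 399.021 = 425.021 °C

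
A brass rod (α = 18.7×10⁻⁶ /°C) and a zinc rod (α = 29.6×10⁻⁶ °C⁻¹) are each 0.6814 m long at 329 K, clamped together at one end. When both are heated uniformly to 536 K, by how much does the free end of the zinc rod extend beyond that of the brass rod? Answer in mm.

ΔT = 207 K
brass: ΔL = 18.7×10⁻⁶ × 0.6814 m × 207 = 2.6376×10⁻³ m = 2.6376 mm
zinc: ΔL = 29.6×10⁻⁶ × 0.6814 m × 207 = 4.1751×10⁻³ m = 4.1751 mm
difference = 4.1751 − 2.6376 = 1.5375 mm

1.54 mm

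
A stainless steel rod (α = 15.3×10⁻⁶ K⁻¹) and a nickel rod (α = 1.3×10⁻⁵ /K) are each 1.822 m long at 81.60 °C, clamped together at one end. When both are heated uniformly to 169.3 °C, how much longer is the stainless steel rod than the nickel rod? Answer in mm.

0.368 mm

ΔT = 87.70 K
stainless steel: ΔL = 15.3×10⁻⁶ × 1.822 m × 87.70 = 2.4448×10⁻³ m = 2.4448 mm
nickel: ΔL = 1.3×10⁻⁵ × 1.822 m × 87.70 = 2.0773×10⁻³ m = 2.0773 mm
difference = 2.4448 − 2.0773 = 0.3675 mm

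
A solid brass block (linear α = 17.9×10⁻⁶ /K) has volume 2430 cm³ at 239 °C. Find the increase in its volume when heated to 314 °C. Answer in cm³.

ΔV = 9.79 cm³

Isotropic solid: β ≈ 3α = 5.4×10⁻⁵ /K; ΔT = 75 K
ΔV = 3αV₀ΔT = 3(17.9×10⁻⁶)(2430)(75) = 9.79 cm³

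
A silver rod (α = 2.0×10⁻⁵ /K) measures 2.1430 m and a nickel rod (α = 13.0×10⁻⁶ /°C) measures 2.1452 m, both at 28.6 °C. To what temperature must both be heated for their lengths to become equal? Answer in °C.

Equal length when α₁L₁ΔT − α₂L₂ΔT = L₂ − L₁ = 2.20×10⁻³ m
α₁L₁ = 4.286×10⁻⁵, α₂L₂ = 2.78876×10⁻⁵ → Δ(αL) = 1.49724×10⁻⁵ m/K
ΔT = 2.20×10⁻³ / 1.49724×10⁻⁵ = 146.937 K, so T = 28.6 + 146.937 = 175.537 °C

T = 175.5 °C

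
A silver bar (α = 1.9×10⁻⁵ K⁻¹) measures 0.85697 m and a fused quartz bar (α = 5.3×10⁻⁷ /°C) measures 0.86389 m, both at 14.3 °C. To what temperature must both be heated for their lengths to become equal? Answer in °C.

T = 451.6 °C

L₁(1 + α₁ΔT) = L₂(1 + α₂ΔT) ⇒ ΔT = (L₂ − L₁)/(α₁L₁ − α₂L₂)
L₂ − L₁ = 0.86389 − 0.85697 = 6.92×10⁻³ m
α₁L₁ − α₂L₂ = 1.9×10⁻⁵×0.85697 − 5.3×10⁻⁷×0.86389 = 1.58245683×10⁻⁵ m/K
ΔT = 6.92×10⁻³ / 1.58245683×10⁻⁵ = 437.295 K
T = 14.3 + 437.295 = 451.595 °C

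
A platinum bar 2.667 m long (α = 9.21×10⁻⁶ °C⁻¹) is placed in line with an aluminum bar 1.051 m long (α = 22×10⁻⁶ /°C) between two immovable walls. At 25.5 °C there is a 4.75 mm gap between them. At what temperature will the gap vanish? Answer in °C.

Gap closes when ΔL₁ + ΔL₂ = 4.75 mm = 4.75×10⁻³ m
(α₁L₁ + α₂L₂)ΔT = g
α₁L₁ + α₂L₂ = 9.21×10⁻⁶×2.667 + 22×10⁻⁶×1.051 = 4.768507×10⁻⁵ m/K
ΔT = 4.75×10⁻³ / 4.768507×10⁻⁵ = 99.61 K
T = 25.5 + 99.61 = 125.11 °C

T = 125 °C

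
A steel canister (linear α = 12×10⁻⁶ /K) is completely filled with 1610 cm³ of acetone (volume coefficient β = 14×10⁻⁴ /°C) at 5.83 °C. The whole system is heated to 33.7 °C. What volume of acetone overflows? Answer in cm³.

The canister also expands: β_container ≈ 3α = 3.6×10⁻⁵ /K
Net overflow = V₀(β_liq − 3α_cont)ΔT
β − 3α = 1.40×10⁻³ − 3.6×10⁻⁵ = 1.364×10⁻³ /K; ΔT = 27.87 K
ΔV = 1610 × 1.364×10⁻³ × 27.87 = 61.2 cm³

61.2 cm³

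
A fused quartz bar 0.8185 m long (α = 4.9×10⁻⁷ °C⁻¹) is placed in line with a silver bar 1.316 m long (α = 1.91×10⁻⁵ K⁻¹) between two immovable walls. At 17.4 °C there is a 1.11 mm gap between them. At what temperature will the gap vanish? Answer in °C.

T = 60.9 °C

Gap closes when ΔL₁ + ΔL₂ = 1.11 mm = 1.11×10⁻³ m
(α₁L₁ + α₂L₂)ΔT = g
α₁L₁ + α₂L₂ = 4.9×10⁻⁷×0.8185 + 1.91×10⁻⁵×1.316 = 2.5536665×10⁻⁵ m/K
ΔT = 1.11×10⁻³ / 2.5536665×10⁻⁵ = 43.467 K
T = 17.4 + 43.467 = 60.867 °C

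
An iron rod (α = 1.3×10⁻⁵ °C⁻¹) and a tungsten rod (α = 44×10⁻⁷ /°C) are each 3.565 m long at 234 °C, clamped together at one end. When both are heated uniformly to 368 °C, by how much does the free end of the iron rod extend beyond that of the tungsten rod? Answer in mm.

4.11 mm

ΔT = 134 K
iron: ΔL = 1.3×10⁻⁵ × 3.565 m × 134 = 6.2102×10⁻³ m = 6.2102 mm
tungsten: ΔL = 44×10⁻⁷ × 3.565 m × 134 = 2.1019×10⁻³ m = 2.1019 mm
difference = 6.2102 − 2.1019 = 4.1083 mm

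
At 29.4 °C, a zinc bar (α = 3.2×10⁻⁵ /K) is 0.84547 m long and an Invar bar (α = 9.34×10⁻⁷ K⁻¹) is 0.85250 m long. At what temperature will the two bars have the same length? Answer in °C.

L₁(1 + α₁ΔT) = L₂(1 + α₂ΔT) ⇒ ΔT = (L₂ − L₁)/(α₁L₁ − α₂L₂)
L₂ − L₁ = 0.85250 − 0.84547 = 7.03×10⁻³ m
α₁L₁ − α₂L₂ = 3.2×10⁻⁵×0.84547 − 9.34×10⁻⁷×0.85250 = 2.6258805×10⁻⁵ m/K
ΔT = 7.03×10⁻³ / 2.6258805×10⁻⁵ = 267.720 K
T = 29.4 + 267.720 = 297.120 °C

T = 297.1 °C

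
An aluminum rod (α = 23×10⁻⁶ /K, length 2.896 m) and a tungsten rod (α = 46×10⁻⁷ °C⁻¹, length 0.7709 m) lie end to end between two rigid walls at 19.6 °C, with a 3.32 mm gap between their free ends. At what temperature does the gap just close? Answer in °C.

T = 66.9 °C

α₁L₁ = 6.6608×10⁻⁵ m/K, α₂L₂ = 3.54614×10⁻⁶ m/K → total 7.015414×10⁻⁵ m/K
ΔT = g/(α₁L₁+α₂L₂) = 3.32×10⁻³ / 7.015414×10⁻⁵ = 47.324 K
T = 19.6 + 47.324 = 66.924 °C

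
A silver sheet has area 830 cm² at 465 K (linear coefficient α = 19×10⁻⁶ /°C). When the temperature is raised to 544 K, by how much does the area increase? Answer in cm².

Area coefficient ≈ 2α; |ΔT| = 79 K
ΔA = 2αA₀ΔT = 2(19×10⁻⁶)(830)(79) = 2.49 cm²

ΔA = 2.49 cm²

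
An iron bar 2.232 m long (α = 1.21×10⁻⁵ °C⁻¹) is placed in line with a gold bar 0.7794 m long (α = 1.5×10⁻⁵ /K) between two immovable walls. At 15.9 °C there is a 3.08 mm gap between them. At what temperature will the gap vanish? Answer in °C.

T = 95.5 °C

Gap closes when ΔL₁ + ΔL₂ = 3.08 mm = 3.08×10⁻³ m
(α₁L₁ + α₂L₂)ΔT = g
α₁L₁ + α₂L₂ = 1.21×10⁻⁵×2.232 + 1.5×10⁻⁵×0.7794 = 3.86982×10⁻⁵ m/K
ΔT = 3.08×10⁻³ / 3.86982×10⁻⁵ = 79.590 K
T = 15.9 + 79.590 = 95.490 °C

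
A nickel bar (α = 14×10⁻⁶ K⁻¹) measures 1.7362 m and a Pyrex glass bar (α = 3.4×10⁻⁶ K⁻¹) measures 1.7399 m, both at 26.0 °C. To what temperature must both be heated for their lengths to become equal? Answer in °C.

T = 227.2 °C

L₁(1 + α₁ΔT) = L₂(1 + α₂ΔT) ⇒ ΔT = (L₂ − L₁)/(α₁L₁ − α₂L₂)
L₂ − L₁ = 1.7399 − 1.7362 = 3.70×10⁻³ m
α₁L₁ − α₂L₂ = 14×10⁻⁶×1.7362 − 3.4×10⁻⁶×1.7399 = 1.839114×10⁻⁵ m/K
ΔT = 3.70×10⁻³ / 1.839114×10⁻⁵ = 201.184 K
T = 26.0 + 201.184 = 227.184 °C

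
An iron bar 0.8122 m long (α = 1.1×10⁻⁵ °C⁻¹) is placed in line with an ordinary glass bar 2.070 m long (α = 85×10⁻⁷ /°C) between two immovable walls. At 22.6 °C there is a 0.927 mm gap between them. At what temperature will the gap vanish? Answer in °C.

T = 57.5 °C

Gap closes when ΔL₁ + ΔL₂ = 0.927 mm = 9.27×10⁻⁴ m
(α₁L₁ + α₂L₂)ΔT = g
α₁L₁ + α₂L₂ = 1.1×10⁻⁵×0.8122 + 85×10⁻⁷×2.070 = 2.65292×10⁻⁵ m/K
ΔT = 9.27×10⁻⁴ / 2.65292×10⁻⁵ = 34.943 K
T = 22.6 + 34.943 = 57.543 °C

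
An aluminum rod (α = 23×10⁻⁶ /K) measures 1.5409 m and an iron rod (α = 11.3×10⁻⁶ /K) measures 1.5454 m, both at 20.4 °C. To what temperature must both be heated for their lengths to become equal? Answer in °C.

T = 270.7 °C

Equal length when α₁L₁ΔT − α₂L₂ΔT = L₂ − L₁ = 4.50×10⁻³ m
α₁L₁ = 3.54407×10⁻⁵, α₂L₂ = 1.746302×10⁻⁵ → Δ(αL) = 1.797768×10⁻⁵ m/K
ΔT = 4.50×10⁻³ / 1.797768×10⁻⁵ = 250.310 K, so T = 20.4 + 250.310 = 270.710 °C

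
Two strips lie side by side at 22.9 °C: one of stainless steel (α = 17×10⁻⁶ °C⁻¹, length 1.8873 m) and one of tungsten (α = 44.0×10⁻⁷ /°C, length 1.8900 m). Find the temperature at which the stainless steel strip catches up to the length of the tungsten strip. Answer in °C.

T = 136.5 °C

Equal length when α₁L₁ΔT − α₂L₂ΔT = L₂ − L₁ = 2.70×10⁻³ m
α₁L₁ = 3.20841×10⁻⁵, α₂L₂ = 8.316×10⁻⁶ → Δ(αL) = 2.37681×10⁻⁵ m/K
ΔT = 2.70×10⁻³ / 2.37681×10⁻⁵ = 113.598 K, so T = 22.9 + 113.598 = 136.498 °C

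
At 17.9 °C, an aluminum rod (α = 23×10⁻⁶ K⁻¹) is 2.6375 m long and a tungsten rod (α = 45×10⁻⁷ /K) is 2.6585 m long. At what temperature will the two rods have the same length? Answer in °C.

Equal length when α₁L₁ΔT − α₂L₂ΔT = L₂ − L₁ = 2.10×10⁻² m
α₁L₁ = 6.06625×10⁻⁵, α₂L₂ = 1.196325×10⁻⁵ → Δ(αL) = 4.869925×10⁻⁵ m/K
ΔT = 2.10×10⁻² / 4.869925×10⁻⁵ = 431.218 K, so T = 17.9 + 431.218 = 449.118 °C

T = 449.1 °C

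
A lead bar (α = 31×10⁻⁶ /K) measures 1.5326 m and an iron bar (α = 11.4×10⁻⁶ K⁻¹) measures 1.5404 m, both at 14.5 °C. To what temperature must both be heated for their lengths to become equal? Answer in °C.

Equal length when α₁L₁ΔT − α₂L₂ΔT = L₂ − L₁ = 7.80×10⁻³ m
α₁L₁ = 4.75106×10⁻⁵, α₂L₂ = 1.756056×10⁻⁵ → Δ(αL) = 2.995004×10⁻⁵ m/K
ΔT = 7.80×10⁻³ / 2.995004×10⁻⁵ = 260.434 K, so T = 14.5 + 260.434 = 274.934 °C

T = 274.9 °C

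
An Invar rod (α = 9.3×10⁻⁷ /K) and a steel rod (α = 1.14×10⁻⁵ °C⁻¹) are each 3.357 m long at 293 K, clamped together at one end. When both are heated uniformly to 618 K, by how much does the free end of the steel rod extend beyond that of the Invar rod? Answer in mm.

ΔT = 325 K
Invar: ΔL = 9.3×10⁻⁷ × 3.357 m × 325 = 1.0147×10⁻³ m = 1.0147 mm
steel: ΔL = 1.14×10⁻⁵ × 3.357 m × 325 = 1.2438×10⁻² m = 12.438 mm
difference = 12.438 − 1.0147 = 11.4233 mm

11.4 mm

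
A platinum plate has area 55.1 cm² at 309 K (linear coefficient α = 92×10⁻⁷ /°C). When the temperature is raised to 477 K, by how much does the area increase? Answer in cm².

ΔA = 0.170 cm²

Area coefficient ≈ 2α; |ΔT| = 168 K
ΔA = 2αA₀ΔT = 2(92×10⁻⁷)(55.1)(168) = 0.170 cm²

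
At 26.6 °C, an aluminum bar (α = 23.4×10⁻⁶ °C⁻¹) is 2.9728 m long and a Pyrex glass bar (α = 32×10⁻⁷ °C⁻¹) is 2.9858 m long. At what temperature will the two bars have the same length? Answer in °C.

L₁(1 + α₁ΔT) = L₂(1 + α₂ΔT) ⇒ ΔT = (L₂ − L₁)/(α₁L₁ − α₂L₂)
L₂ − L₁ = 2.9858 − 2.9728 = 1.30×10⁻² m
α₁L₁ − α₂L₂ = 23.4×10⁻⁶×2.9728 − 32×10⁻⁷×2.9858 = 6.000896×10⁻⁵ m/K
ΔT = 1.30×10⁻² / 6.000896×10⁻⁵ = 216.634 K
T = 26.6 + 216.634 = 243.234 °C

T = 243.2 °C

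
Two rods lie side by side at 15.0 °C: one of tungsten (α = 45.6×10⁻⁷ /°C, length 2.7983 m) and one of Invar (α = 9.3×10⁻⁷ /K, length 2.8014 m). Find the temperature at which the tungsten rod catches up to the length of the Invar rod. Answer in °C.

T = 320.3 °C

L₁(1 + α₁ΔT) = L₂(1 + α₂ΔT) ⇒ ΔT = (L₂ − L₁)/(α₁L₁ − α₂L₂)
L₂ − L₁ = 2.8014 − 2.7983 = 3.10×10⁻³ m
α₁L₁ − α₂L₂ = 45.6×10⁻⁷×2.7983 − 9.3×10⁻⁷×2.8014 = 1.0154946×10⁻⁵ m/K
ΔT = 3.10×10⁻³ / 1.0154946×10⁻⁵ = 305.270 K
T = 15.0 + 305.270 = 320.270 °C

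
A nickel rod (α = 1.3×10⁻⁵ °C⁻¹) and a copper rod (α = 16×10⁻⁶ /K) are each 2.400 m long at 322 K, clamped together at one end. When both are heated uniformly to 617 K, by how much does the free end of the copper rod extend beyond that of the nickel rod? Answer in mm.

ΔT = 295 K
nickel: ΔL = 1.3×10⁻⁵ × 2.400 m × 295 = 9.2040×10⁻³ m = 9.2040 mm
copper: ΔL = 16×10⁻⁶ × 2.400 m × 295 = 1.1328×10⁻² m = 11.328 mm
difference = 11.328 − 9.2040 = 2.124 mm

2.12 mm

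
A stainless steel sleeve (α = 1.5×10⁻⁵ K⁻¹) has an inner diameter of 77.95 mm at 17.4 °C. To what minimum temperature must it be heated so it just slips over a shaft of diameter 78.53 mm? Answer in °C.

T = 513 °C

Required Δd = 78.53 − 77.95 = 0.58 mm
Δd = αd₀ΔT ⇒ ΔT = Δd/(αd₀) = 0.58 / (1.5×10⁻⁵ × 77.95) = 496.04 K
T_min = 17.4 + 496.04 = 513.44 °C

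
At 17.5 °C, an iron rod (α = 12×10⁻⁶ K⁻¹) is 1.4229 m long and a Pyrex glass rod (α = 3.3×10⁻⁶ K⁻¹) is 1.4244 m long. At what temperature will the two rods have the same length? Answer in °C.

Equal length when α₁L₁ΔT − α₂L₂ΔT = L₂ − L₁ = 1.50×10⁻³ m
α₁L₁ = 1.70748×10⁻⁵, α₂L₂ = 4.70052×10⁻⁶ → Δ(αL) = 1.237428×10⁻⁵ m/K
ΔT = 1.50×10⁻³ / 1.237428×10⁻⁵ = 121.219 K, so T = 17.5 + 121.219 = 138.719 °C

T = 138.7 °C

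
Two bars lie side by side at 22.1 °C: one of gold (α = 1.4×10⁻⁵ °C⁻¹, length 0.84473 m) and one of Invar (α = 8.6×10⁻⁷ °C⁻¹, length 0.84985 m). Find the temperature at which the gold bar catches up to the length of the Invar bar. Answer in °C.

L₁(1 + α₁ΔT) = L₂(1 + α₂ΔT) ⇒ ΔT = (L₂ − L₁)/(α₁L₁ − α₂L₂)
L₂ − L₁ = 0.84985 − 0.84473 = 5.12×10⁻³ m
α₁L₁ − α₂L₂ = 1.4×10⁻⁵×0.84473 − 8.6×10⁻⁷×0.84985 = 1.1095349×10⁻⁵ m/K
ΔT = 5.12×10⁻³ / 1.1095349×10⁻⁵ = 461.455 K
T = 22.1 + 461.455 = 483.555 °C

T = 483.6 °C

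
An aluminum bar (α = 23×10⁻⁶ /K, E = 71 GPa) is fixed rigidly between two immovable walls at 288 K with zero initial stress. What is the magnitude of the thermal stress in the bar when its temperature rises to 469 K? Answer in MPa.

Fully constrained: the free strain ε = αΔT is blocked, so σ = Eε = EαΔT.
|ΔT| = 181 K
σ = 71.0×10⁹ × 23×10⁻⁶ × 181 = 2.96×10⁸ Pa

σ = 296 MPa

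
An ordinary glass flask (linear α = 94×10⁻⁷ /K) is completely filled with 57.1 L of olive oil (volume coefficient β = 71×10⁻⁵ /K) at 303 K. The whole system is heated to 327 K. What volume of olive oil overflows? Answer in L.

The flask also expands: β_container ≈ 3α = 2.82×10⁻⁵ /K
Net overflow = V₀(β_liq − 3α_cont)ΔT
β − 3α = 7.10×10⁻⁴ − 2.82×10⁻⁵ = 6.818×10⁻⁴ /K; ΔT = 24 K
ΔV = 57.1 × 6.818×10⁻⁴ × 24 = 0.934 L

0.934 L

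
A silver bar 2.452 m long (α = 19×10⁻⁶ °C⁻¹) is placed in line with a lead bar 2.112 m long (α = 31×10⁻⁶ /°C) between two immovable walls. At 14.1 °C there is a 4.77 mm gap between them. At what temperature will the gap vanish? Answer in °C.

T = 56.7 °C

Gap closes when ΔL₁ + ΔL₂ = 4.77 mm = 4.77×10⁻³ m
(α₁L₁ + α₂L₂)ΔT = g
α₁L₁ + α₂L₂ = 19×10⁻⁶×2.452 + 31×10⁻⁶×2.112 = 1.1206×10⁻⁴ m/K
ΔT = 4.77×10⁻³ / 1.1206×10⁻⁴ = 42.566 K
T = 14.1 + 42.566 = 56.666 °C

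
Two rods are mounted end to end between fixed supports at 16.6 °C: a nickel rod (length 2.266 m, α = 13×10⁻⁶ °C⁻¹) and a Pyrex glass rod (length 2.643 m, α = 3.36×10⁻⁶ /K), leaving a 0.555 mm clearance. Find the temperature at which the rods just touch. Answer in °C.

Gap closes when ΔL₁ + ΔL₂ = 0.555 mm = 5.55×10⁻⁴ m
(α₁L₁ + α₂L₂)ΔT = g
α₁L₁ + α₂L₂ = 13×10⁻⁶×2.266 + 3.36×10⁻⁶×2.643 = 3.833848×10⁻⁵ m/K
ΔT = 5.55×10⁻⁴ / 3.833848×10⁻⁵ = 14.476 K
T = 16.6 + 14.476 = 31.076 °C

T = 31.1 °C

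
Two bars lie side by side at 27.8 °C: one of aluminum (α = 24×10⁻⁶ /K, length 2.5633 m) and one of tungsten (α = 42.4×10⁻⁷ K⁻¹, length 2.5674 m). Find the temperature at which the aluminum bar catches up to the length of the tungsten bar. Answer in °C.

T = 108.8 °C

L₁(1 + α₁ΔT) = L₂(1 + α₂ΔT) ⇒ ΔT = (L₂ − L₁)/(α₁L₁ − α₂L₂)
L₂ − L₁ = 2.5674 − 2.5633 = 4.10×10⁻³ m
α₁L₁ − α₂L₂ = 24×10⁻⁶×2.5633 − 42.4×10⁻⁷×2.5674 = 5.0633424×10⁻⁵ m/K
ΔT = 4.10×10⁻³ / 5.0633424×10⁻⁵ = 80.974 K
T = 27.8 + 80.974 = 108.774 °C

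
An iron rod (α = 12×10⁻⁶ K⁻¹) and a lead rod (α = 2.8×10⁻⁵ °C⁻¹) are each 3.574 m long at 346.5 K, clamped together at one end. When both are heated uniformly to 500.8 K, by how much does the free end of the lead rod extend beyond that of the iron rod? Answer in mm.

8.82 mm

ΔT = 154.3 K
iron: ΔL = 12×10⁻⁶ × 3.574 m × 154.3 = 6.6176×10⁻³ m = 6.6176 mm
lead: ΔL = 2.8×10⁻⁵ × 3.574 m × 154.3 = 1.5441×10⁻² m = 15.441 mm
difference = 15.441 − 6.6176 = 8.8234 mm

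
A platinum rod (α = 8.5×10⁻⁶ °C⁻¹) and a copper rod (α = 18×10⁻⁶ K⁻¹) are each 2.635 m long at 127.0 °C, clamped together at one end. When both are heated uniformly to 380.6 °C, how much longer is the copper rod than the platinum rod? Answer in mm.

6.35 mm

ΔT = 253.6 K
platinum: ΔL = 8.5×10⁻⁶ × 2.635 m × 253.6 = 5.6800×10⁻³ m = 5.6800 mm
copper: ΔL = 18×10⁻⁶ × 2.635 m × 253.6 = 1.2028×10⁻² m = 12.028 mm
difference = 12.028 − 5.6800 = 6.348 mm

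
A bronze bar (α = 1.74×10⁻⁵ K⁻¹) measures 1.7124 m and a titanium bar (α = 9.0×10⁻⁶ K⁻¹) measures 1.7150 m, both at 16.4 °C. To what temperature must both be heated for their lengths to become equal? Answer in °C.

Equal length when α₁L₁ΔT − α₂L₂ΔT = L₂ − L₁ = 2.60×10⁻³ m
α₁L₁ = 2.979576×10⁻⁵, α₂L₂ = 1.5435×10⁻⁵ → Δ(αL) = 1.436076×10⁻⁵ m/K
ΔT = 2.60×10⁻³ / 1.436076×10⁻⁵ = 181.049 K, so T = 16.4 + 181.049 = 197.449 °C

T = 197.4 °C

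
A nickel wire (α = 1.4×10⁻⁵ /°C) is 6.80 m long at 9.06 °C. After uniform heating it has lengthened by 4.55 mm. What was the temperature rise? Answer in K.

ΔT = 47.8 K

ΔL = αL₀ΔT ⇒ ΔT = ΔL / (αL₀)
ΔT = 4.55×10⁻³ m / (1.4×10⁻⁵ × 6.80 m) = 47.794 K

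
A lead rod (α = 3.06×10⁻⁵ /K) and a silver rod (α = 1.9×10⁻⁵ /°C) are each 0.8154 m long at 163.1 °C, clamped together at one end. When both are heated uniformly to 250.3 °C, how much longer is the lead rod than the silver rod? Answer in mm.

0.825 mm

ΔT = 87.2 K
lead: ΔL = 3.06×10⁻⁵ × 0.8154 m × 87.2 = 2.1757×10⁻³ m = 2.1757 mm
silver: ΔL = 1.9×10⁻⁵ × 0.8154 m × 87.2 = 1.3510×10⁻³ m = 1.3510 mm
difference = 2.1757 − 1.3510 = 0.8247 mm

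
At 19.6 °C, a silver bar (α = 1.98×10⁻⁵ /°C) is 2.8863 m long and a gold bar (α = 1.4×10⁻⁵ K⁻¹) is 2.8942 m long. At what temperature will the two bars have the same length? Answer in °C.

T = 494.6 °C

Equal length when α₁L₁ΔT − α₂L₂ΔT = L₂ − L₁ = 7.90×10⁻³ m
α₁L₁ = 5.714874×10⁻⁵, α₂L₂ = 4.05188×10⁻⁵ → Δ(αL) = 1.662994×10⁻⁵ m/K
ΔT = 7.90×10⁻³ / 1.662994×10⁻⁵ = 475.047 K, so T = 19.6 + 475.047 = 494.647 °C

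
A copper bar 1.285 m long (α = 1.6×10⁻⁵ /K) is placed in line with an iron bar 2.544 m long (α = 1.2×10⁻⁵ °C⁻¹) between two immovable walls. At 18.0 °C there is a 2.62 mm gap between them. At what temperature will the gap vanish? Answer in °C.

T = 69.3 °C

α₁L₁ = 2.056×10⁻⁵ m/K, α₂L₂ = 3.0528×10⁻⁵ m/K → total 5.1088×10⁻⁵ m/K
ΔT = g/(α₁L₁+α₂L₂) = 2.62×10⁻³ / 5.1088×10⁻⁵ = 51.284 K
T = 18.0 + 51.284 = 69.284 °C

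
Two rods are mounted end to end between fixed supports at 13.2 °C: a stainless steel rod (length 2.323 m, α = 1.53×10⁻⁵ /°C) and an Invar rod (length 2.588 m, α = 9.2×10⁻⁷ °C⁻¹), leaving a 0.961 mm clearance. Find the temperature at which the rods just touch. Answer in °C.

Gap closes when ΔL₁ + ΔL₂ = 0.961 mm = 9.61×10⁻⁴ m
(α₁L₁ + α₂L₂)ΔT = g
α₁L₁ + α₂L₂ = 1.53×10⁻⁵×2.323 + 9.2×10⁻⁷×2.588 = 3.792286×10⁻⁵ m/K
ΔT = 9.61×10⁻⁴ / 3.792286×10⁻⁵ = 25.341 K
T = 13.2 + 25.341 = 38.541 °C

T = 38.5 °C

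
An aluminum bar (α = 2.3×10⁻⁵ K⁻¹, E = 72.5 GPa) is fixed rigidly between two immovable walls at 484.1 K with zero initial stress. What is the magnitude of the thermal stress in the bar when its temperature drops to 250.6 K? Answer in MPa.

Fully constrained: the free strain ε = αΔT is blocked, so σ = Eε = EαΔT.
|ΔT| = 233.5 K
σ = 72.5×10⁹ × 2.3×10⁻⁵ × 233.5 = 3.89×10⁸ Pa

σ = 389 MPa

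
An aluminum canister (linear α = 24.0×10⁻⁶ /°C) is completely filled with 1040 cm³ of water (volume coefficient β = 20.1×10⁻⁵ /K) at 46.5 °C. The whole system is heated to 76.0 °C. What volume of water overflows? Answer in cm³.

The canister also expands: β_container ≈ 3α = 7.2×10⁻⁵ /K
Net overflow = V₀(β_liq − 3α_cont)ΔT
β − 3α = 2.01×10⁻⁴ − 7.2×10⁻⁵ = 1.29×10⁻⁴ /K; ΔT = 29.5 K
ΔV = 1040 × 1.29×10⁻⁴ × 29.5 = 3.96 cm³

3.96 cm³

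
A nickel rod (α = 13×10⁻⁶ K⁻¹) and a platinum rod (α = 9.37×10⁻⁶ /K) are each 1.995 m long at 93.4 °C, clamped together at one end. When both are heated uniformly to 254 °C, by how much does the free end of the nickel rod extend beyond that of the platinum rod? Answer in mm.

1.16 mm

ΔT = 160.6 K
nickel: ΔL = 13×10⁻⁶ × 1.995 m × 160.6 = 4.1652×10⁻³ m = 4.1652 mm
platinum: ΔL = 9.37×10⁻⁶ × 1.995 m × 160.6 = 3.0021×10⁻³ m = 3.0021 mm
difference = 4.1652 − 3.0021 = 1.1631 mm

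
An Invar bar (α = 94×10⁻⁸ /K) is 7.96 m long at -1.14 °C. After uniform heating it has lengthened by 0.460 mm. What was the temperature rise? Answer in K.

ΔL = αL₀ΔT ⇒ ΔT = ΔL / (αL₀)
ΔT = 0.460×10⁻³ m / (94×10⁻⁸ × 7.96 m) = 61.478 K

ΔT = 61.5 K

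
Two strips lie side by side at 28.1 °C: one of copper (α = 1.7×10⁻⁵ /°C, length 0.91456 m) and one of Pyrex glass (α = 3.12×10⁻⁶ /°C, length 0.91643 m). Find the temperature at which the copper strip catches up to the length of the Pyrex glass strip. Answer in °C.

T = 175.5 °C

Equal length when α₁L₁ΔT − α₂L₂ΔT = L₂ − L₁ = 1.87×10⁻³ m
α₁L₁ = 1.554752×10⁻⁵, α₂L₂ = 2.8592616×10⁻⁶ → Δ(αL) = 1.26882584×10⁻⁵ m/K
ΔT = 1.87×10⁻³ / 1.26882584×10⁻⁵ = 147.380 K, so T = 28.1 + 147.380 = 175.480 °C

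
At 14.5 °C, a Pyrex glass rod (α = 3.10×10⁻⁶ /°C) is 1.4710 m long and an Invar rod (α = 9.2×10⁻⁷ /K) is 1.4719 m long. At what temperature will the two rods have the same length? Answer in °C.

Equal length when α₁L₁ΔT − α₂L₂ΔT = L₂ − L₁ = 9.00×10⁻⁴ m
α₁L₁ = 4.5601×10⁻⁶, α₂L₂ = 1.354148×10⁻⁶ → Δ(αL) = 3.205952×10⁻⁶ m/K
ΔT = 9.00×10⁻⁴ / 3.205952×10⁻⁶ = 280.728 K, so T = 14.5 + 280.728 = 295.228 °C

T = 295.2 °C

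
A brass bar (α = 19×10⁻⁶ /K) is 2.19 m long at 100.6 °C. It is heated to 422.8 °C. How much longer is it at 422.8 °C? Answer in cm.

ΔL = 1.34 cm

|ΔT| = |422.8 − 100.6| = 322.2 K
ΔL = αL₀ΔT = (19×10⁻⁶)(2.19)(322.2) = 1.34×10⁻² m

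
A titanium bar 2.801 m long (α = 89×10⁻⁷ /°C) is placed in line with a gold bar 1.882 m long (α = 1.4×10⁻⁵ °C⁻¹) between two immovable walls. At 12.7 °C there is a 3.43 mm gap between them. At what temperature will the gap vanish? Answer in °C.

T = 79.6 °C

α₁L₁ = 2.49289×10⁻⁵ m/K, α₂L₂ = 2.6348×10⁻⁵ m/K → total 5.12769×10⁻⁵ m/K
ΔT = g/(α₁L₁+α₂L₂) = 3.43×10⁻³ / 5.12769×10⁻⁵ = 66.892 K
T = 12.7 + 66.892 = 79.592 °C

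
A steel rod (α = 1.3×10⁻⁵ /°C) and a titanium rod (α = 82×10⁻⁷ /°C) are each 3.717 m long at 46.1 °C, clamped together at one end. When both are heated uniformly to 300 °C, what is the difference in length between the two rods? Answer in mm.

4.53 mm

ΔT = 253.9 K
steel: ΔL = 1.3×10⁻⁵ × 3.717 m × 253.9 = 1.2269×10⁻² m = 12.269 mm
titanium: ΔL = 82×10⁻⁷ × 3.717 m × 253.9 = 7.7387×10⁻³ m = 7.7387 mm
difference = 12.269 − 7.7387 = 4.5303 mm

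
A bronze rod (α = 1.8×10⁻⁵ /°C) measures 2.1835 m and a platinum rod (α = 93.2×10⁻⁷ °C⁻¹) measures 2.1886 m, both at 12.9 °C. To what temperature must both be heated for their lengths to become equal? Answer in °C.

Equal length when α₁L₁ΔT − α₂L₂ΔT = L₂ − L₁ = 5.10×10⁻³ m
α₁L₁ = 3.9303×10⁻⁵, α₂L₂ = 2.0397752×10⁻⁵ → Δ(αL) = 1.8905248×10⁻⁵ m/K
ΔT = 5.10×10⁻³ / 1.8905248×10⁻⁵ = 269.766 K, so T = 12.9 + 269.766 = 282.666 °C

T = 282.7 °C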